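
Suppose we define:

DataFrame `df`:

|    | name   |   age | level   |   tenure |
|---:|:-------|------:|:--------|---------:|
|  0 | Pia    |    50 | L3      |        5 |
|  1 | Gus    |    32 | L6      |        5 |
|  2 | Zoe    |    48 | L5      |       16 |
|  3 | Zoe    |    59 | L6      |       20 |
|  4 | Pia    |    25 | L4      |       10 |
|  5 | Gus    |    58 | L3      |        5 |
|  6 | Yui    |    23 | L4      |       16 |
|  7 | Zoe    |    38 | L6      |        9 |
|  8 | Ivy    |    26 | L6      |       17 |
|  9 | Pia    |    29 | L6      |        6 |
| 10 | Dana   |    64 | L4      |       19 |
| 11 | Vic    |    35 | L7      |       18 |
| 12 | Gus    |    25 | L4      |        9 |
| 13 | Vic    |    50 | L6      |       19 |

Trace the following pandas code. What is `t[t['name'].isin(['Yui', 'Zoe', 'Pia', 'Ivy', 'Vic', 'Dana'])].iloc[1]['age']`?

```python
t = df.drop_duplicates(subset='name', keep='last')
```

drop duplicate name (keep=last):
    name  age level  tenure
6    Yui   23    L4      16
7    Zoe   38    L6       9
8    Ivy   26    L6      17
9    Pia   29    L6       6
10  Dana   64    L4      19
12   Gus   25    L4       9
13   Vic   50    L6      19
filter rows where name in ['Yui', 'Zoe', 'Pia', 'Ivy', 'Vic', 'Dana']:
    name  age level  tenure
6    Yui   23    L4      16
7    Zoe   38    L6       9
8    Ivy   26    L6      17
9    Pia   29    L6       6
10  Dana   64    L4      19
13   Vic   50    L6      19
value at position 1, column 'age' → 38

38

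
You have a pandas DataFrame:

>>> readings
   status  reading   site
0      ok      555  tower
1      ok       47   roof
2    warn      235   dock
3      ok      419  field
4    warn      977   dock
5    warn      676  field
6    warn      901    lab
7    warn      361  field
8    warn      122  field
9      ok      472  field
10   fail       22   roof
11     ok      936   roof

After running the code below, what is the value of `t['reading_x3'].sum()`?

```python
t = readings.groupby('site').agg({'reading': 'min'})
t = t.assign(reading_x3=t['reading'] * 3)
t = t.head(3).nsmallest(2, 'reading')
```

group by site, min of reading:
       reading
site          
dock       235
field      122
lab        901
roof        22
tower      555
add column reading_x3 = t['reading'] * 3:
       reading  reading_x3
site                      
dock       235         705
field      122         366
lab        901        2703
roof        22          66
tower      555        1665
take first 3 rows:
       reading  reading_x3
site                      
dock       235         705
field      122         366
lab        901        2703
take 2 rows with smallest reading:
       reading  reading_x3
site                      
field      122         366
dock       235         705

1071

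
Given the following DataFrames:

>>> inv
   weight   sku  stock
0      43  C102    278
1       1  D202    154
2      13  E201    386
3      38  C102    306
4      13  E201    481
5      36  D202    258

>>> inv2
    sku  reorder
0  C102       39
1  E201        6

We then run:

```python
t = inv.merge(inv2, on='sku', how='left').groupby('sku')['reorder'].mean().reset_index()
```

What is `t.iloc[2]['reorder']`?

6.0

merge on 'sku' (how='left') → 6 rows:
   weight   sku  stock  reorder
0      43  C102    278     39.0
1       1  D202    154      NaN
2      13  E201    386      6.0
3      38  C102    306     39.0
4      13  E201    481      6.0
5      36  D202    258      NaN
group by sku, mean of reorder:
sku
C102    39.0
D202     NaN
E201     6.0
Name: reorder, dtype: float64
reset_index():
    sku  reorder
0  C102     39.0
1  D202      NaN
2  E201      6.0
Taking the value at position 2, column 'reorder' gives 6.0.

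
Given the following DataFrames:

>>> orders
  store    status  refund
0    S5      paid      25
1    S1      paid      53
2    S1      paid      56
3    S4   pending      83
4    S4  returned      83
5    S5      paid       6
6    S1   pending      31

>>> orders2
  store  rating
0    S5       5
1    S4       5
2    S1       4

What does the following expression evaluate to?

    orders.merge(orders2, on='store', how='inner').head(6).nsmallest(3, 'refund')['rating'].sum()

14

merge on 'store' (how='inner') → 7 rows:
  store    status  refund  rating
0    S5      paid      25       5
1    S1      paid      53       4
2    S1      paid      56       4
3    S4   pending      83       5
4    S4  returned      83       5
5    S5      paid       6       5
6    S1   pending      31       4
take first 6 rows:
  store    status  refund  rating
0    S5      paid      25       5
1    S1      paid      53       4
2    S1      paid      56       4
3    S4   pending      83       5
4    S4  returned      83       5
5    S5      paid       6       5
take 3 rows with smallest refund:
  store status  refund  rating
5    S5   paid       6       5
0    S5   paid      25       5
1    S1   paid      53       4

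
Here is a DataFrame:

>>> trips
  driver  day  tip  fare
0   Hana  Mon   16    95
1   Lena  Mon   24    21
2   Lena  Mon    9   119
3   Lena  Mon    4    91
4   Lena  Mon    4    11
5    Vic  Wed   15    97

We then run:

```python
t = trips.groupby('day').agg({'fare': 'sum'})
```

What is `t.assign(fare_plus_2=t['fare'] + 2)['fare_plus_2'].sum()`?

438

group by day, sum of fare:
     fare
day      
Mon   337
Wed    97
add column fare_plus_2 = t['fare'] + 2:
     fare  fare_plus_2
day                   
Mon   337          339
Wed    97           99
So sum() = 438.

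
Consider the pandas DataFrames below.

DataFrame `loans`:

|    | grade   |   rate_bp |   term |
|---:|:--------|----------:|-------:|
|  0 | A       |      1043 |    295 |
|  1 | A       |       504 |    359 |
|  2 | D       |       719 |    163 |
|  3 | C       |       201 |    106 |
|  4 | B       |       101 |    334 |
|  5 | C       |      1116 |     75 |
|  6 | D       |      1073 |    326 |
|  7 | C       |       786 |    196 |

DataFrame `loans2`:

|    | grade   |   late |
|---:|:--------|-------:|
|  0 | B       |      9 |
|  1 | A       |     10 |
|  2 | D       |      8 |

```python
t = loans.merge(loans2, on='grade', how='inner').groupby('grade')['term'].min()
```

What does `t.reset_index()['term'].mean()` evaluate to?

merge on 'grade' (how='inner') → 5 rows:
  grade  rate_bp  term  late
0     A     1043   295    10
1     A      504   359    10
2     D      719   163     8
3     B      101   334     9
4     D     1073   326     8
group by grade, min of term:
grade
A    295
B    334
D    163
Name: term, dtype: int64
reset_index():
  grade  term
0     A   295
1     B   334
2     D   163
So mean() = 264.0.

264.0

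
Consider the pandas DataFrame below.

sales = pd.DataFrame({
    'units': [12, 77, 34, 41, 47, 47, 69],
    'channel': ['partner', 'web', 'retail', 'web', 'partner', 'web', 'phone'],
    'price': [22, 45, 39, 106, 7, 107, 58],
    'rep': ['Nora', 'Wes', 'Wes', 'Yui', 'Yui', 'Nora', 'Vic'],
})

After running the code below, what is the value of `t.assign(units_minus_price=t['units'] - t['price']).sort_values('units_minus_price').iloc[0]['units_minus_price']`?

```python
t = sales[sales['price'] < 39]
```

filter rows where price < 39:
   units  channel  price   rep
0     12  partner     22  Nora
4     47  partner      7   Yui
add column units_minus_price = t['units'] - t['price']:
   units  channel  price   rep  units_minus_price
0     12  partner     22  Nora                -10
4     47  partner      7   Yui                 40
sort by units_minus_price:
   units  channel  price   rep  units_minus_price
0     12  partner     22  Nora                -10
4     47  partner      7   Yui                 40
The value at position 0, column 'units_minus_price' is -10.

-10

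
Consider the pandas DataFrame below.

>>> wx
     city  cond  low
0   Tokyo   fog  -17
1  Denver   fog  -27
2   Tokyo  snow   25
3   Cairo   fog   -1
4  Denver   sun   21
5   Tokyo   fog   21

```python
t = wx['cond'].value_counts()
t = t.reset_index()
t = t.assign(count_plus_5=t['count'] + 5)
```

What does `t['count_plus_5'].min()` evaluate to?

value_counts of cond:
cond
fog     4
snow    1
sun     1
Name: count, dtype: int64
reset_index():
   cond  count
0   fog      4
1  snow      1
2   sun      1
add column count_plus_5 = t['count'] + 5:
   cond  count  count_plus_5
0   fog      4             9
1  snow      1             6
2   sun      1             6
Then the min of column 'count_plus_5': 6

6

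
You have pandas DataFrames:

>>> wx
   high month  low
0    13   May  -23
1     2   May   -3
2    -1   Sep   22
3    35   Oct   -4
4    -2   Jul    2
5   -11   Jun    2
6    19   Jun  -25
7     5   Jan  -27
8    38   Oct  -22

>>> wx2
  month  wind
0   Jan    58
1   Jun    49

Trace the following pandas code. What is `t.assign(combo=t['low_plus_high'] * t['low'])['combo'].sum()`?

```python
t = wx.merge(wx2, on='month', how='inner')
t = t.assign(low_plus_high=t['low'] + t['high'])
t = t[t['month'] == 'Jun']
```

132

merge on 'month' (how='inner') → 3 rows:
   high month  low  wind
0   -11   Jun    2    49
1    19   Jun  -25    49
2     5   Jan  -27    58
add column low_plus_high = t['low'] + t['high']:
   high month  low  wind  low_plus_high
0   -11   Jun    2    49             -9
1    19   Jun  -25    49             -6
2     5   Jan  -27    58            -22
filter rows where month == 'Jun':
   high month  low  wind  low_plus_high
0   -11   Jun    2    49             -9
1    19   Jun  -25    49             -6
add column combo = t['low_plus_high'] * t['low']:
   high month  low  wind  low_plus_high  combo
0   -11   Jun    2    49             -9    -18
1    19   Jun  -25    49             -6    150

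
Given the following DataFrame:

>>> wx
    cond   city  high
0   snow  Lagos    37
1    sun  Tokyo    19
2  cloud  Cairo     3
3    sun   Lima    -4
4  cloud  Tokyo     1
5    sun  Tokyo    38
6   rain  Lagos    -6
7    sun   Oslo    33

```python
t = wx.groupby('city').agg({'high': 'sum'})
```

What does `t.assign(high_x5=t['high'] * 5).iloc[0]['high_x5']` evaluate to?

group by city, sum of high:
       high
city       
Cairo     3
Lagos    31
Lima     -4
Oslo     33
Tokyo    58
add column high_x5 = t['high'] * 5:
       high  high_x5
city                
Cairo     3       15
Lagos    31      155
Lima     -4      -20
Oslo     33      165
Tokyo    58      290
Finally, value at position 0, column 'high_x5' = 15.

15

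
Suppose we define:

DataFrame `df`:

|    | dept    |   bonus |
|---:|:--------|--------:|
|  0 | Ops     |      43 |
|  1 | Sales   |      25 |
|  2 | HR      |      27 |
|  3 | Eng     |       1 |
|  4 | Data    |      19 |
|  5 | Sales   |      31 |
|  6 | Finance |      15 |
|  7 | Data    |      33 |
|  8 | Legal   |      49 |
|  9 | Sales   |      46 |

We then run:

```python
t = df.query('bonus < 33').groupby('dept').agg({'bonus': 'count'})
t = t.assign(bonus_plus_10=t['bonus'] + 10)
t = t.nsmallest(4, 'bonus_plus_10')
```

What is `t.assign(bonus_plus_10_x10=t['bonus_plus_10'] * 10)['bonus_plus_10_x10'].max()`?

110

filter rows where bonus < 33:
      dept  bonus
1    Sales     25
2       HR     27
3      Eng      1
4     Data     19
5    Sales     31
6  Finance     15
group by dept, count of bonus:
         bonus
dept          
Data         1
Eng          1
Finance      1
HR           1
Sales        2
add column bonus_plus_10 = t['bonus'] + 10:
         bonus  bonus_plus_10
dept                         
Data         1             11
Eng          1             11
Finance      1             11
HR           1             11
Sales        2             12
take 4 rows with smallest bonus_plus_10:
         bonus  bonus_plus_10
dept                         
Data         1             11
Eng          1             11
Finance      1             11
HR           1             11
add column bonus_plus_10_x10 = t['bonus_plus_10'] * 10:
         bonus  bonus_plus_10  bonus_plus_10_x10
dept                                            
Data         1             11                110
Eng          1             11                110
Finance      1             11                110
HR           1             11                110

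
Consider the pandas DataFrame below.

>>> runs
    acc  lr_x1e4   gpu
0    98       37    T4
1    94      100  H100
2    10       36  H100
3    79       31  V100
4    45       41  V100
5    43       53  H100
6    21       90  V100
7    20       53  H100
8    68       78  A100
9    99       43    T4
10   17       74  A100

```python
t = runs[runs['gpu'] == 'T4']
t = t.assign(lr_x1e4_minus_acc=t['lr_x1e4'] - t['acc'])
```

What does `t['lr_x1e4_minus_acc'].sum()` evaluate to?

filter rows where gpu == 'T4':
   acc  lr_x1e4 gpu
0   98       37  T4
9   99       43  T4
add column lr_x1e4_minus_acc = t['lr_x1e4'] - t['acc']:
   acc  lr_x1e4 gpu  lr_x1e4_minus_acc
0   98       37  T4                -61
9   99       43  T4                -56
Reading off the sum of column 'lr_x1e4_minus_acc', we get -117.

-117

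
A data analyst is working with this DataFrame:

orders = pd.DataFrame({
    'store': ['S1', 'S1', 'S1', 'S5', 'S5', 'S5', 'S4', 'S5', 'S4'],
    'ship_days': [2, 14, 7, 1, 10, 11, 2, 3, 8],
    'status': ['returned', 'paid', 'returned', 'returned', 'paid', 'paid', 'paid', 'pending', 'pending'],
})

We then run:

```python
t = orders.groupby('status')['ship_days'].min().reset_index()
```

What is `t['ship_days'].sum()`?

6

group by status, min of ship_days:
status
paid        2
pending     3
returned    1
Name: ship_days, dtype: int64
reset_index():
     status  ship_days
0      paid          2
1   pending          3
2  returned          1
Finally, sum of column 'ship_days' = 6.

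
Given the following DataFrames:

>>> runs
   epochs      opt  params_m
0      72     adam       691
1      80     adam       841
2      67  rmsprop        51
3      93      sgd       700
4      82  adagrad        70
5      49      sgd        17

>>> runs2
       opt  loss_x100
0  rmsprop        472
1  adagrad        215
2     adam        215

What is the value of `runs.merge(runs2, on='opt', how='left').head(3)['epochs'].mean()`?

73.0

merge on 'opt' (how='left') → 6 rows:
   epochs      opt  params_m  loss_x100
0      72     adam       691      215.0
1      80     adam       841      215.0
2      67  rmsprop        51      472.0
3      93      sgd       700        NaN
4      82  adagrad        70      215.0
5      49      sgd        17        NaN
take first 3 rows:
   epochs      opt  params_m  loss_x100
0      72     adam       691      215.0
1      80     adam       841      215.0
2      67  rmsprop        51      472.0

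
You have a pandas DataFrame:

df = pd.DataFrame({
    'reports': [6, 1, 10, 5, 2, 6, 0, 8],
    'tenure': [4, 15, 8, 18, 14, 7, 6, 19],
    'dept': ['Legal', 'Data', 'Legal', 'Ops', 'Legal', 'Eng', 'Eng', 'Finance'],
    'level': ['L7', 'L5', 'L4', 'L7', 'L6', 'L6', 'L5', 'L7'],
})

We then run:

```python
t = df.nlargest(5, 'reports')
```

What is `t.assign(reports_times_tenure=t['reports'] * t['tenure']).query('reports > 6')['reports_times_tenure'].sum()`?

take 5 rows with largest reports:
   reports  tenure     dept level
2       10       8    Legal    L4
7        8      19  Finance    L7
0        6       4    Legal    L7
5        6       7      Eng    L6
3        5      18      Ops    L7
add column reports_times_tenure = t['reports'] * t['tenure']:
   reports  tenure     dept level  reports_times_tenure
2       10       8    Legal    L4                    80
7        8      19  Finance    L7                   152
0        6       4    Legal    L7                    24
5        6       7      Eng    L6                    42
3        5      18      Ops    L7                    90
filter rows where reports > 6:
   reports  tenure     dept level  reports_times_tenure
2       10       8    Legal    L4                    80
7        8      19  Finance    L7                   152
Then the sum of column 'reports_times_tenure': 232

232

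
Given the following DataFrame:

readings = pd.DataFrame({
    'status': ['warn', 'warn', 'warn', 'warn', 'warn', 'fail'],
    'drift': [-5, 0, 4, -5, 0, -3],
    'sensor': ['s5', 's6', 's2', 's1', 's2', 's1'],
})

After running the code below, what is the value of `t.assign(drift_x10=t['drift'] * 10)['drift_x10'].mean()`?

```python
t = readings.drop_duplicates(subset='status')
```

-40.0

drop duplicate status (keep=first):
  status  drift sensor
0   warn     -5     s5
5   fail     -3     s1
add column drift_x10 = t['drift'] * 10:
  status  drift sensor  drift_x10
0   warn     -5     s5        -50
5   fail     -3     s1        -30
mean of column 'drift_x10' → -40.0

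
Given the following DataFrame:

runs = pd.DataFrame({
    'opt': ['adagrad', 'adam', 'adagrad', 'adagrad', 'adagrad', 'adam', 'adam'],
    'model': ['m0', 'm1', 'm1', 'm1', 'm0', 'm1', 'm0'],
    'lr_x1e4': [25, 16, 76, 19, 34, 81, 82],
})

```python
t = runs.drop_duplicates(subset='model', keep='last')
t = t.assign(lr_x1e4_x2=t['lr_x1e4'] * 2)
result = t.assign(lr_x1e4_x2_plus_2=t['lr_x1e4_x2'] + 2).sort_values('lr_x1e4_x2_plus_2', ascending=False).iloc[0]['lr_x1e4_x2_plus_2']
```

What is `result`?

drop duplicate model (keep=last):
    opt model  lr_x1e4
5  adam    m1       81
6  adam    m0       82
add column lr_x1e4_x2 = t['lr_x1e4'] * 2:
    opt model  lr_x1e4  lr_x1e4_x2
5  adam    m1       81         162
6  adam    m0       82         164
add column lr_x1e4_x2_plus_2 = t['lr_x1e4_x2'] + 2:
    opt model  lr_x1e4  lr_x1e4_x2  lr_x1e4_x2_plus_2
5  adam    m1       81         162                164
6  adam    m0       82         164                166
sort by lr_x1e4_x2_plus_2 descending:
    opt model  lr_x1e4  lr_x1e4_x2  lr_x1e4_x2_plus_2
6  adam    m0       82         164                166
5  adam    m1       81         162                164
So iloc[0]['lr_x1e4_x2_plus_2'] = 166.

166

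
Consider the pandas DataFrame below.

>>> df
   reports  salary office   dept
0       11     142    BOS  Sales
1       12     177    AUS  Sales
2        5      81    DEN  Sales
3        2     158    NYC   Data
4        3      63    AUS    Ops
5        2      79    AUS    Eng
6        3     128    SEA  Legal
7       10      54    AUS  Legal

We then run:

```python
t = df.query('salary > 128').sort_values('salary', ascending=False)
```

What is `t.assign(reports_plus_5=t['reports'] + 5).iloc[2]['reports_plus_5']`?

16

filter rows where salary > 128:
   reports  salary office   dept
0       11     142    BOS  Sales
1       12     177    AUS  Sales
3        2     158    NYC   Data
sort by salary descending:
   reports  salary office   dept
1       12     177    AUS  Sales
3        2     158    NYC   Data
0       11     142    BOS  Sales
add column reports_plus_5 = t['reports'] + 5:
   reports  salary office   dept  reports_plus_5
1       12     177    AUS  Sales              17
3        2     158    NYC   Data               7
0       11     142    BOS  Sales              16
Taking the value at position 2, column 'reports_plus_5' gives 16.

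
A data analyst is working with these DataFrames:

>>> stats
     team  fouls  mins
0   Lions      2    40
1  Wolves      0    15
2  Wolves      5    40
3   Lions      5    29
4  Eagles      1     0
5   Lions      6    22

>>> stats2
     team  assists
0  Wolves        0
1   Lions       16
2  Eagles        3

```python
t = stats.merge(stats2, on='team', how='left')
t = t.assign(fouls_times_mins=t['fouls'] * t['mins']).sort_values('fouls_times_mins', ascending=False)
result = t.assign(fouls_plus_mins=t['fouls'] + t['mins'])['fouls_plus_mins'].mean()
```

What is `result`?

merge on 'team' (how='left') → 6 rows:
     team  fouls  mins  assists
0   Lions      2    40       16
1  Wolves      0    15        0
2  Wolves      5    40        0
3   Lions      5    29       16
4  Eagles      1     0        3
5   Lions      6    22       16
add column fouls_times_mins = t['fouls'] * t['mins']:
     team  fouls  mins  assists  fouls_times_mins
0   Lions      2    40       16                80
1  Wolves      0    15        0                 0
2  Wolves      5    40        0               200
3   Lions      5    29       16               145
4  Eagles      1     0        3                 0
5   Lions      6    22       16               132
sort by fouls_times_mins descending:
     team  fouls  mins  assists  fouls_times_mins
2  Wolves      5    40        0               200
3   Lions      5    29       16               145
5   Lions      6    22       16               132
0   Lions      2    40       16                80
1  Wolves      0    15        0                 0
4  Eagles      1     0        3                 0
add column fouls_plus_mins = t['fouls'] + t['mins']:
     team  fouls  mins  assists  fouls_times_mins  fouls_plus_mins
2  Wolves      5    40        0               200               45
3   Lions      5    29       16               145               34
5   Lions      6    22       16               132               28
0   Lions      2    40       16                80               42
1  Wolves      0    15        0                 0               15
4  Eagles      1     0        3                 0                1
Finally, mean of column 'fouls_plus_mins' = 27.5.

27.5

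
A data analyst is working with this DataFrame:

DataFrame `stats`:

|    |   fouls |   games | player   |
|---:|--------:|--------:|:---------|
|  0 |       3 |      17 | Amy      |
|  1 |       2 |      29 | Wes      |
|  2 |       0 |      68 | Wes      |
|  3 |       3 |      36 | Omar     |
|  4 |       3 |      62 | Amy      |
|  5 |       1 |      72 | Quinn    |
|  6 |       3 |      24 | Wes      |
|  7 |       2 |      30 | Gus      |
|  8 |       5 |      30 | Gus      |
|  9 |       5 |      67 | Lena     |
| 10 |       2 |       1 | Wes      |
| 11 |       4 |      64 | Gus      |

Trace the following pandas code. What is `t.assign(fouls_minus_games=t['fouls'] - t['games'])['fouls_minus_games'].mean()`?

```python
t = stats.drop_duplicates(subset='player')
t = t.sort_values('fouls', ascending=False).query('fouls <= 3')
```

drop duplicate player (keep=first):
   fouls  games player
0      3     17    Amy
1      2     29    Wes
3      3     36   Omar
5      1     72  Quinn
7      2     30    Gus
9      5     67   Lena
sort by fouls descending:
   fouls  games player
9      5     67   Lena
0      3     17    Amy
3      3     36   Omar
1      2     29    Wes
7      2     30    Gus
5      1     72  Quinn
filter rows where fouls <= 3:
   fouls  games player
0      3     17    Amy
3      3     36   Omar
1      2     29    Wes
7      2     30    Gus
5      1     72  Quinn
add column fouls_minus_games = t['fouls'] - t['games']:
   fouls  games player  fouls_minus_games
0      3     17    Amy                -14
3      3     36   Omar                -33
1      2     29    Wes                -27
7      2     30    Gus                -28
5      1     72  Quinn                -71
Taking the mean of column 'fouls_minus_games' gives -34.6.

-34.6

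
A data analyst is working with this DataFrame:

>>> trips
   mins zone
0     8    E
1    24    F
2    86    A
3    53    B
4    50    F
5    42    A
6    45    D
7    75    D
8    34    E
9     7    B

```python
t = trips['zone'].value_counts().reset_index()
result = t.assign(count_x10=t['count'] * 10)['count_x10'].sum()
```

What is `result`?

value_counts of zone:
zone
E    2
F    2
A    2
B    2
D    2
Name: count, dtype: int64
reset_index():
  zone  count
0    E      2
1    F      2
2    A      2
3    B      2
4    D      2
add column count_x10 = t['count'] * 10:
  zone  count  count_x10
0    E      2         20
1    F      2         20
2    A      2         20
3    B      2         20
4    D      2         20

100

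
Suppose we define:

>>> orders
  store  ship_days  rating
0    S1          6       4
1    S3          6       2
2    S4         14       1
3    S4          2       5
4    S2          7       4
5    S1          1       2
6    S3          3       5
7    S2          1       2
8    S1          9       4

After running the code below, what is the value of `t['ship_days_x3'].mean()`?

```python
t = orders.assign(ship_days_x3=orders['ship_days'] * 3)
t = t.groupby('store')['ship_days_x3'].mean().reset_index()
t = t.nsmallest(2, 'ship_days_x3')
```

add column ship_days_x3 = orders['ship_days'] * 3:
  store  ship_days  rating  ship_days_x3
0    S1          6       4            18
1    S3          6       2            18
2    S4         14       1            42
3    S4          2       5             6
4    S2          7       4            21
5    S1          1       2             3
6    S3          3       5             9
7    S2          1       2             3
8    S1          9       4            27
group by store, mean of ship_days_x3:
store
S1    16.0
S2    12.0
S3    13.5
S4    24.0
Name: ship_days_x3, dtype: float64
reset_index():
  store  ship_days_x3
0    S1          16.0
1    S2          12.0
2    S3          13.5
3    S4          24.0
take 2 rows with smallest ship_days_x3:
  store  ship_days_x3
1    S2          12.0
2    S3          13.5
The mean of column 'ship_days_x3' is 12.75.

12.75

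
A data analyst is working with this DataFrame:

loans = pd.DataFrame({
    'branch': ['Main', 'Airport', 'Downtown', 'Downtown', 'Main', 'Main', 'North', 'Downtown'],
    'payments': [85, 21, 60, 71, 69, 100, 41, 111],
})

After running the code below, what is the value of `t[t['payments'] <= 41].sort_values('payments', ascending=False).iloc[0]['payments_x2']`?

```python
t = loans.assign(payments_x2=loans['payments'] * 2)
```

add column payments_x2 = loans['payments'] * 2:
     branch  payments  payments_x2
0      Main        85          170
1   Airport        21           42
2  Downtown        60          120
3  Downtown        71          142
4      Main        69          138
5      Main       100          200
6     North        41           82
7  Downtown       111          222
filter rows where payments <= 41:
    branch  payments  payments_x2
1  Airport        21           42
6    North        41           82
sort by payments descending:
    branch  payments  payments_x2
6    North        41           82
1  Airport        21           42

82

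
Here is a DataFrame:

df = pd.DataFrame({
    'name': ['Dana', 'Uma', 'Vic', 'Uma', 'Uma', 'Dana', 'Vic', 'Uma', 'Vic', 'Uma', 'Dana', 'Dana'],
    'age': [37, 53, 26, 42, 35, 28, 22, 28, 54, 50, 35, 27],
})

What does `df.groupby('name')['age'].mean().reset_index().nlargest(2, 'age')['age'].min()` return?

34.0

group by name, mean of age:
name
Dana    31.75
Uma     41.60
Vic     34.00
Name: age, dtype: float64
reset_index():
   name    age
0  Dana  31.75
1   Uma  41.60
2   Vic  34.00
take 2 rows with largest age:
  name   age
1  Uma  41.6
2  Vic  34.0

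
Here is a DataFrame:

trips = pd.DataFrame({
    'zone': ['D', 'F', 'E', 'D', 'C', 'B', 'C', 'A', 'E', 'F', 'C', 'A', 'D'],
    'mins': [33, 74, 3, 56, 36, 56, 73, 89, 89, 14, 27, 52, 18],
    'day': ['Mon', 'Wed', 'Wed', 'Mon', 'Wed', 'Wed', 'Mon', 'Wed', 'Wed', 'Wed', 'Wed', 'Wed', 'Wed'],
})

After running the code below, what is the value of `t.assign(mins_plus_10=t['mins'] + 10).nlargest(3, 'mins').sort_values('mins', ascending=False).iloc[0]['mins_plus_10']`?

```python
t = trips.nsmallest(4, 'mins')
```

take 4 rows with smallest mins:
   zone  mins  day
2     E     3  Wed
9     F    14  Wed
12    D    18  Wed
10    C    27  Wed
add column mins_plus_10 = t['mins'] + 10:
   zone  mins  day  mins_plus_10
2     E     3  Wed            13
9     F    14  Wed            24
12    D    18  Wed            28
10    C    27  Wed            37
take 3 rows with largest mins:
   zone  mins  day  mins_plus_10
10    C    27  Wed            37
12    D    18  Wed            28
9     F    14  Wed            24
sort by mins descending:
   zone  mins  day  mins_plus_10
10    C    27  Wed            37
12    D    18  Wed            28
9     F    14  Wed            24

37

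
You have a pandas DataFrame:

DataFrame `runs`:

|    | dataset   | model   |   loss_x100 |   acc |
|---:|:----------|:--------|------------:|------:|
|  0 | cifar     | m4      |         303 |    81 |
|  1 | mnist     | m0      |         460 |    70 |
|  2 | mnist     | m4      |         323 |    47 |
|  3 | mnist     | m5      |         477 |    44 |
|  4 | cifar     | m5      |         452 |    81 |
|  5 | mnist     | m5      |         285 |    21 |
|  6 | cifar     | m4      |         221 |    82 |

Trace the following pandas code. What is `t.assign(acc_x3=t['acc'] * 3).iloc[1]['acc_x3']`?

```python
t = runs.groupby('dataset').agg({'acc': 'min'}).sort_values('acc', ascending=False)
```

group by dataset, min of acc:
         acc
dataset     
cifar     81
mnist     21
sort by acc descending:
         acc
dataset     
cifar     81
mnist     21
add column acc_x3 = t['acc'] * 3:
         acc  acc_x3
dataset             
cifar     81     243
mnist     21      63
So iloc[1]['acc_x3'] = 63.

63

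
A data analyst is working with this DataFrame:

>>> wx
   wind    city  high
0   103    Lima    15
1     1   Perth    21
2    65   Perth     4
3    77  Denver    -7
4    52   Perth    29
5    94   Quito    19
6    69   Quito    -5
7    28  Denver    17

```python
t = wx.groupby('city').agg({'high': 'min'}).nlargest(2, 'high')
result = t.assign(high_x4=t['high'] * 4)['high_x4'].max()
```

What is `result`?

60

group by city, min of high:
        high
city        
Denver    -7
Lima      15
Perth      4
Quito     -5
take 2 rows with largest high:
       high
city       
Lima     15
Perth     4
add column high_x4 = t['high'] * 4:
       high  high_x4
city                
Lima     15       60
Perth     4       16
max of column 'high_x4' → 60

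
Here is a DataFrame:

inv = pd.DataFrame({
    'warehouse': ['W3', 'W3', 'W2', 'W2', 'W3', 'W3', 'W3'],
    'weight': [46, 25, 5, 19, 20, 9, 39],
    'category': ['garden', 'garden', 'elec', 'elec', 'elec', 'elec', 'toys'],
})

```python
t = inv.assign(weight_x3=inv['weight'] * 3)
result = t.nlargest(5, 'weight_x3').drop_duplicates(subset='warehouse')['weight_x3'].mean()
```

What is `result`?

add column weight_x3 = inv['weight'] * 3:
  warehouse  weight category  weight_x3
0        W3      46   garden        138
1        W3      25   garden         75
2        W2       5     elec         15
3        W2      19     elec         57
4        W3      20     elec         60
5        W3       9     elec         27
6        W3      39     toys        117
take 5 rows with largest weight_x3:
  warehouse  weight category  weight_x3
0        W3      46   garden        138
6        W3      39     toys        117
1        W3      25   garden         75
4        W3      20     elec         60
3        W2      19     elec         57
drop duplicate warehouse (keep=first):
  warehouse  weight category  weight_x3
0        W3      46   garden        138
3        W2      19     elec         57
Then the mean of column 'weight_x3': 97.5

97.5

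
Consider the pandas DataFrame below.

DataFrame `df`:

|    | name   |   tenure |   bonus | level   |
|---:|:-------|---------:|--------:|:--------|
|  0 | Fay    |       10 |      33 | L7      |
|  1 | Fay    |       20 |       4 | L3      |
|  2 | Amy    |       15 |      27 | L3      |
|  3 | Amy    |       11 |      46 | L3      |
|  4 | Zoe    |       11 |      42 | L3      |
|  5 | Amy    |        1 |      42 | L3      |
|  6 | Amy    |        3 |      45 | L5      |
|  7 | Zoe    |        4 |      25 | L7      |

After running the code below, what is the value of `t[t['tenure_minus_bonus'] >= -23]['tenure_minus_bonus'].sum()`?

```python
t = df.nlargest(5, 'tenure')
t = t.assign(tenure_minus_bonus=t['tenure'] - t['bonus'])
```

-19

take 5 rows with largest tenure:
  name  tenure  bonus level
1  Fay      20      4    L3
2  Amy      15     27    L3
3  Amy      11     46    L3
4  Zoe      11     42    L3
0  Fay      10     33    L7
add column tenure_minus_bonus = t['tenure'] - t['bonus']:
  name  tenure  bonus level  tenure_minus_bonus
1  Fay      20      4    L3                  16
2  Amy      15     27    L3                 -12
3  Amy      11     46    L3                 -35
4  Zoe      11     42    L3                 -31
0  Fay      10     33    L7                 -23
filter rows where tenure_minus_bonus >= -23:
  name  tenure  bonus level  tenure_minus_bonus
1  Fay      20      4    L3                  16
2  Amy      15     27    L3                 -12
0  Fay      10     33    L7                 -23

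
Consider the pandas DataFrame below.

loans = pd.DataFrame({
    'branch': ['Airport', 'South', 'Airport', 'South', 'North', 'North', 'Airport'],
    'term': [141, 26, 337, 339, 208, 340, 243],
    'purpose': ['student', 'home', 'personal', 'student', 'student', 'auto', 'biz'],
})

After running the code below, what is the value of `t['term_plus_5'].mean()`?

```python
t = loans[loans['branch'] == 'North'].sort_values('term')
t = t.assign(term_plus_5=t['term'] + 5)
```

279.0

filter rows where branch == 'North':
  branch  term  purpose
4  North   208  student
5  North   340     auto
sort by term:
  branch  term  purpose
4  North   208  student
5  North   340     auto
add column term_plus_5 = t['term'] + 5:
  branch  term  purpose  term_plus_5
4  North   208  student          213
5  North   340     auto          345
So mean() = 279.0.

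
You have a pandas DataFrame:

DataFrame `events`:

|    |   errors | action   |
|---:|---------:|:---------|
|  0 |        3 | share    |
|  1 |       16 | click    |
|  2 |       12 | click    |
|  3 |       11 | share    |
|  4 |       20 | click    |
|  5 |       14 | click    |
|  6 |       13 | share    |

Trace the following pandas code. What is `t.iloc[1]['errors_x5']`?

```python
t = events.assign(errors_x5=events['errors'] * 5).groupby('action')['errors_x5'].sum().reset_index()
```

add column errors_x5 = events['errors'] * 5:
   errors action  errors_x5
0       3  share         15
1      16  click         80
2      12  click         60
3      11  share         55
4      20  click        100
5      14  click         70
6      13  share         65
group by action, sum of errors_x5:
action
click    310
share    135
Name: errors_x5, dtype: int64
reset_index():
  action  errors_x5
0  click        310
1  share        135
So iloc[1]['errors_x5'] = 135.

135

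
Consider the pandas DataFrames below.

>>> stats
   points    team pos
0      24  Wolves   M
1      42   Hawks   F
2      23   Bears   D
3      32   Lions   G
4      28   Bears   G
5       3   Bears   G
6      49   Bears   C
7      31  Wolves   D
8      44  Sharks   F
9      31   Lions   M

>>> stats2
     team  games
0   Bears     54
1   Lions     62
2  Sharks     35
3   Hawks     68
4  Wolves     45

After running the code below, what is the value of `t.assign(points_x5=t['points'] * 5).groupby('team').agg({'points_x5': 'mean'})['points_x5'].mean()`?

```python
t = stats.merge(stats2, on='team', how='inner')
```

170.75

merge on 'team' (how='inner') → 10 rows:
   points    team pos  games
0      24  Wolves   M     45
1      42   Hawks   F     68
2      23   Bears   D     54
3      32   Lions   G     62
4      28   Bears   G     54
5       3   Bears   G     54
6      49   Bears   C     54
7      31  Wolves   D     45
8      44  Sharks   F     35
9      31   Lions   M     62
add column points_x5 = t['points'] * 5:
   points    team pos  games  points_x5
0      24  Wolves   M     45        120
1      42   Hawks   F     68        210
2      23   Bears   D     54        115
3      32   Lions   G     62        160
4      28   Bears   G     54        140
5       3   Bears   G     54         15
6      49   Bears   C     54        245
7      31  Wolves   D     45        155
8      44  Sharks   F     35        220
9      31   Lions   M     62        155
group by team, mean of points_x5:
        points_x5
team             
Bears      128.75
Hawks      210.00
Lions      157.50
Sharks     220.00
Wolves     137.50
mean of column 'points_x5' → 170.75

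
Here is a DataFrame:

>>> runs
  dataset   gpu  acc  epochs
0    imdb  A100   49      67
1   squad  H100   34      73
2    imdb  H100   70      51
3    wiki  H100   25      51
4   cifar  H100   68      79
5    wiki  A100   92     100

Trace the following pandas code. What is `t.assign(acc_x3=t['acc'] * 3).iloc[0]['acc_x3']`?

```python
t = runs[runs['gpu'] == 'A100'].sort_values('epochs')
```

147

filter rows where gpu == 'A100':
  dataset   gpu  acc  epochs
0    imdb  A100   49      67
5    wiki  A100   92     100
sort by epochs:
  dataset   gpu  acc  epochs
0    imdb  A100   49      67
5    wiki  A100   92     100
add column acc_x3 = t['acc'] * 3:
  dataset   gpu  acc  epochs  acc_x3
0    imdb  A100   49      67     147
5    wiki  A100   92     100     276
value at position 0, column 'acc_x3' → 147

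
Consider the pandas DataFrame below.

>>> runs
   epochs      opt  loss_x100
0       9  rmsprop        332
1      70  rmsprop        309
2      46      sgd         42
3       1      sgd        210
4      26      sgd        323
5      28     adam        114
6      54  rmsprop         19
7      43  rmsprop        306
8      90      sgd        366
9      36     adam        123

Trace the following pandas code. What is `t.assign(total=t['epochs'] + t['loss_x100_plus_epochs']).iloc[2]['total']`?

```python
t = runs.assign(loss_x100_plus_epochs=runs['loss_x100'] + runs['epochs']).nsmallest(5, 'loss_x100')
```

add column loss_x100_plus_epochs = runs['loss_x100'] + runs['epochs']:
   epochs      opt  loss_x100  loss_x100_plus_epochs
0       9  rmsprop        332                    341
1      70  rmsprop        309                    379
2      46      sgd         42                     88
3       1      sgd        210                    211
4      26      sgd        323                    349
5      28     adam        114                    142
6      54  rmsprop         19                     73
7      43  rmsprop        306                    349
8      90      sgd        366                    456
9      36     adam        123                    159
take 5 rows with smallest loss_x100:
   epochs      opt  loss_x100  loss_x100_plus_epochs
6      54  rmsprop         19                     73
2      46      sgd         42                     88
5      28     adam        114                    142
9      36     adam        123                    159
3       1      sgd        210                    211
add column total = t['epochs'] + t['loss_x100_plus_epochs']:
   epochs      opt  loss_x100  loss_x100_plus_epochs  total
6      54  rmsprop         19                     73    127
2      46      sgd         42                     88    134
5      28     adam        114                    142    170
9      36     adam        123                    159    195
3       1      sgd        210                    211    212
Reading off the value at position 2, column 'total', we get 170.

170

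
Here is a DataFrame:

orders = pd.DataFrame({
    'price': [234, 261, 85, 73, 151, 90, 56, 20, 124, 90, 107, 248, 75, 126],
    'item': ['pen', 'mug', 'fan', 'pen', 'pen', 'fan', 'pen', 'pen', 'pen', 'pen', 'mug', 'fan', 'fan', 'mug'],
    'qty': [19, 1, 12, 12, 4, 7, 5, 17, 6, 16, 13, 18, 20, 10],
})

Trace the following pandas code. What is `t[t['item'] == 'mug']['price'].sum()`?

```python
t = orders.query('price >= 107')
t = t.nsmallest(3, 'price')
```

filter rows where price >= 107:
    price item  qty
0     234  pen   19
1     261  mug    1
4     151  pen    4
8     124  pen    6
10    107  mug   13
11    248  fan   18
13    126  mug   10
take 3 rows with smallest price:
    price item  qty
10    107  mug   13
8     124  pen    6
13    126  mug   10
filter rows where item == 'mug':
    price item  qty
10    107  mug   13
13    126  mug   10

233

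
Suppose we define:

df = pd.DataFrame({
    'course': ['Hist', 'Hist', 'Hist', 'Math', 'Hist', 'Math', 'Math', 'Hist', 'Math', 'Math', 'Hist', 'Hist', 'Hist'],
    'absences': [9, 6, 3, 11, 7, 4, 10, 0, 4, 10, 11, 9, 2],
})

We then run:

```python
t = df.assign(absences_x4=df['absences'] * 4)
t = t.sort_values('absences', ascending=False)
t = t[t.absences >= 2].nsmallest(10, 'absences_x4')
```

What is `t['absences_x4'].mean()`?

add column absences_x4 = df['absences'] * 4:
   course  absences  absences_x4
0    Hist         9           36
1    Hist         6           24
2    Hist         3           12
3    Math        11           44
4    Hist         7           28
5    Math         4           16
6    Math        10           40
7    Hist         0            0
8    Math         4           16
9    Math        10           40
10   Hist        11           44
11   Hist         9           36
12   Hist         2            8
sort by absences descending:
   course  absences  absences_x4
3    Math        11           44
10   Hist        11           44
6    Math        10           40
9    Math        10           40
0    Hist         9           36
11   Hist         9           36
4    Hist         7           28
1    Hist         6           24
5    Math         4           16
8    Math         4           16
2    Hist         3           12
12   Hist         2            8
7    Hist         0            0
filter rows where absences >= 2:
   course  absences  absences_x4
3    Math        11           44
10   Hist        11           44
6    Math        10           40
9    Math        10           40
0    Hist         9           36
11   Hist         9           36
4    Hist         7           28
1    Hist         6           24
5    Math         4           16
8    Math         4           16
2    Hist         3           12
12   Hist         2            8
take 10 rows with smallest absences_x4:
   course  absences  absences_x4
12   Hist         2            8
2    Hist         3           12
5    Math         4           16
8    Math         4           16
1    Hist         6           24
4    Hist         7           28
0    Hist         9           36
11   Hist         9           36
6    Math        10           40
9    Math        10           40
The mean of column 'absences_x4' is 25.6.

25.6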